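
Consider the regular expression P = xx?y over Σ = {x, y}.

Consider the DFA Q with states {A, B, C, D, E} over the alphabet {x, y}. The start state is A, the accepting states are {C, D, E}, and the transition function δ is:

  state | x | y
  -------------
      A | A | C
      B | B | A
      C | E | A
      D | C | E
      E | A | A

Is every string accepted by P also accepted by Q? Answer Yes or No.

Converting the expression P to a DFA (subset construction, then merging equivalent states) gives the minimal DFA with states {p0, p1, p2, p3, p4}, start state p0, accepting states {p4} and transitions p0: x→p1, y→p2; p1: x→p3, y→p4; p2: x→p2, y→p2; p3: x→p2, y→p4; p4: x→p2, y→p2.
Exploring the product automaton P × Q from the start pair (p0, A), following both machines on each input symbol, reaches 7 state pairs: (p0, A), (p1, A), (p2, C), (p3, A), (p4, C), (p2, E), (p2, A).
P accepts in {p4} and Q accepts in {C, D, E}. The reachable pairs whose P-component is accepting are (p4, C); in each of them the Q-component is accepting too, so the product for L(P) \ L(Q) (P-component accepting, Q-component rejecting) has no reachable accepting pair and the difference is empty.
Hence every string in L(P) is also in L(Q).

Yes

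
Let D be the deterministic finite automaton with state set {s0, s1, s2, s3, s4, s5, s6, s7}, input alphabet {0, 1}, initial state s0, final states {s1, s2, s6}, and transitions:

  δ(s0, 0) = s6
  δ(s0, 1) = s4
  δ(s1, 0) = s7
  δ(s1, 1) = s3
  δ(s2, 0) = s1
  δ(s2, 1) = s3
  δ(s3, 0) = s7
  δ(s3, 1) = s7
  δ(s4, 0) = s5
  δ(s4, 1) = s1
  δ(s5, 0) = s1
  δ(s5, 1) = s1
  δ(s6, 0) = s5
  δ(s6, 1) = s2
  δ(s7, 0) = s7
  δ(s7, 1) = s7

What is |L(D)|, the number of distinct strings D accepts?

8

The useful subgraph on states {s0, s1, s2, s4, s5, s6} is acyclic, so L(D) is finite; the longest accepting path visits 4 useful states, giving maximum string length 3.
Counting accepting paths from s0 by length: 1 of length 1, 2 of length 2, 5 of length 3. Total 8.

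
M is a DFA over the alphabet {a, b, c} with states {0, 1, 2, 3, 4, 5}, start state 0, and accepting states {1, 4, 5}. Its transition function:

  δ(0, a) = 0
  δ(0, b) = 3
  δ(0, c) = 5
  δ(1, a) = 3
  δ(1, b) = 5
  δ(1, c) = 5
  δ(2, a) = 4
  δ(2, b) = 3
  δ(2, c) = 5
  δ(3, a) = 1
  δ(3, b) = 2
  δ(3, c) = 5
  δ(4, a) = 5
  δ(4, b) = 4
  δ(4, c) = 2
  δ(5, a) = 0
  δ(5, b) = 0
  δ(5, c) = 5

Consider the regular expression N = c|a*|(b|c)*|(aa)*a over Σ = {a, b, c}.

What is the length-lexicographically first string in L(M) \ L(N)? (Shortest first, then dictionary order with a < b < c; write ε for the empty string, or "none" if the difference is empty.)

ac

The string ac is accepted by M but not by N.
No shorter string lies in the difference, and ac is the lexicographically first length-2 string in L(M) \ L(N).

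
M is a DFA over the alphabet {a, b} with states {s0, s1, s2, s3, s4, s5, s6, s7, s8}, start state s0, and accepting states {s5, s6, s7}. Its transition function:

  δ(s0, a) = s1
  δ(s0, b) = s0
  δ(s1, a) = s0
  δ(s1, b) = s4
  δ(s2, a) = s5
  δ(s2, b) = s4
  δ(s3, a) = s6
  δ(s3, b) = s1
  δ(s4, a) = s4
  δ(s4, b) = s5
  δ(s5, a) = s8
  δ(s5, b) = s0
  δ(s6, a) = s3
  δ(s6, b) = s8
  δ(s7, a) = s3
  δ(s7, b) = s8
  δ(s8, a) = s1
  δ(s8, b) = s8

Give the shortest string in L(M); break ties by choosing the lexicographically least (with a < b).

A breadth-first search from s0 reaches an accepting state first via the path s0 → s1 → s4 → s5 on input abb.
No string of length < 3 is accepted (BFS exhausts all shorter strings without reaching an accepting state), and abb is the lexicographically least accepting string of length 3.

abb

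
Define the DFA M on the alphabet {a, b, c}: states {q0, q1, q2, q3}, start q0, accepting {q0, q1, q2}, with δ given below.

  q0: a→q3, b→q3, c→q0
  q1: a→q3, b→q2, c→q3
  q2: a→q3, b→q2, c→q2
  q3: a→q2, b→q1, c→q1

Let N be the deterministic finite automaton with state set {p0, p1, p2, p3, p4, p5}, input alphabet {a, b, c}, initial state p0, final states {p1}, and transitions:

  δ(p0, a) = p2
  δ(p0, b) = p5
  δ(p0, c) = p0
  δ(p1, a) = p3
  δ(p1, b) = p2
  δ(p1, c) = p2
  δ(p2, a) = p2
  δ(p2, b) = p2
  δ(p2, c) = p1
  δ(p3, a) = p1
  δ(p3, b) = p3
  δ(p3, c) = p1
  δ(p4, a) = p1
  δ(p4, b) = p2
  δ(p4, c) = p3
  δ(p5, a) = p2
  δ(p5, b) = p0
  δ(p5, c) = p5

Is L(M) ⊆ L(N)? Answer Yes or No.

The empty string ε is in L(M) but not in L(N).
So L(M) ⊄ L(N).

No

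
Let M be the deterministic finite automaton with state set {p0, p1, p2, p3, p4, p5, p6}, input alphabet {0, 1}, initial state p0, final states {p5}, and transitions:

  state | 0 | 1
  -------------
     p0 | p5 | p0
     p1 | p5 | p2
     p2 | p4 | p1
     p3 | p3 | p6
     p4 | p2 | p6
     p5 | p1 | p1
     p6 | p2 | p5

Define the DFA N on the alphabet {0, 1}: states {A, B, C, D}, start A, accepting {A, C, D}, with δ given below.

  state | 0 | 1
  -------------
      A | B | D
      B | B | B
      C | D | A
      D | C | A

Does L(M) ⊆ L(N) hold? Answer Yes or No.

The string 0 is in L(M) but not in L(N).
So L(M) ⊄ L(N).

No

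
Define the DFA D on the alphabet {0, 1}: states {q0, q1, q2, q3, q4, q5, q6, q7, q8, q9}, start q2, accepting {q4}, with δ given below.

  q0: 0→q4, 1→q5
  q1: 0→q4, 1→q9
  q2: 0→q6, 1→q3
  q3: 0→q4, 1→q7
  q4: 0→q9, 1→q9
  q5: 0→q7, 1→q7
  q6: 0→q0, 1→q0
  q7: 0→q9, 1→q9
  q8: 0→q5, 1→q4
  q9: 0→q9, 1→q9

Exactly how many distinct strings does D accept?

The useful subgraph on states {q0, q2, q3, q4, q6} is acyclic, so L(D) is finite; the longest accepting path visits 4 useful states, giving maximum string length 3.
Counting accepting paths from q2 by length: 1 of length 2, 2 of length 3. Total 3.

3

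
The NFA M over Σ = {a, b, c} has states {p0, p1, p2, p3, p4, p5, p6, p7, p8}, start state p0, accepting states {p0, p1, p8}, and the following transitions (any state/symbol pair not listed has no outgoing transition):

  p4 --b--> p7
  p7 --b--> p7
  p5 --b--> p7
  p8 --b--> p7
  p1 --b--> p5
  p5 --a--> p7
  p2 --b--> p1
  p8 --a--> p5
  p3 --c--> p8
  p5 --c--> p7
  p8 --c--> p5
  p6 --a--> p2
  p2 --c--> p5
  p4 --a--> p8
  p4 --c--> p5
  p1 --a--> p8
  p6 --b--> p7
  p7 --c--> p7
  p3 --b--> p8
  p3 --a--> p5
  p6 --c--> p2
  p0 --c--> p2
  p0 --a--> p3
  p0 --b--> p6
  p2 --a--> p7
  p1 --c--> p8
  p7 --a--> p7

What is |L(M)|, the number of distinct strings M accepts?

12

The useful subgraph on states {p0, p1, p2, p3, p6, p8} is acyclic, so L(M) is finite; the longest accepting path visits 5 useful states, giving maximum string length 4.
Counting accepting paths from p0 by length: 1 of length 0, 3 of length 2, 4 of length 3, 4 of length 4. Total 12.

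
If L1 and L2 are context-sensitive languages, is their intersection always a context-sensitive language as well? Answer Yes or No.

An LBA keeps a copy of the input on a second track, runs the LBA for L₁, and if that accepts restores the input and runs the LBA for L₂; linear space suffices, so L₁ ∩ L₂ is context-sensitive.
So the context-sensitive languages are closed under intersection.

Yes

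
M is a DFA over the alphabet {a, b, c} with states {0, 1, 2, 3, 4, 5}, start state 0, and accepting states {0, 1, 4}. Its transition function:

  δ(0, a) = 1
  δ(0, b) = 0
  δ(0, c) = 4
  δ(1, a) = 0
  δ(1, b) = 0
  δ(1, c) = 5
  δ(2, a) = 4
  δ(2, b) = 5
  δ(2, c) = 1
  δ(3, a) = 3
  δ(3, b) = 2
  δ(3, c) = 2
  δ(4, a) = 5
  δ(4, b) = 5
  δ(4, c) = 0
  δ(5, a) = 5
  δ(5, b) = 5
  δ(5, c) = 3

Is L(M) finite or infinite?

State 0 is reachable from the start and can reach an accepting state, and it lies on the cycle 0 → 0.
Traversing that cycle any number of times yields accepted strings of unbounded length, so the language is infinite.

infinite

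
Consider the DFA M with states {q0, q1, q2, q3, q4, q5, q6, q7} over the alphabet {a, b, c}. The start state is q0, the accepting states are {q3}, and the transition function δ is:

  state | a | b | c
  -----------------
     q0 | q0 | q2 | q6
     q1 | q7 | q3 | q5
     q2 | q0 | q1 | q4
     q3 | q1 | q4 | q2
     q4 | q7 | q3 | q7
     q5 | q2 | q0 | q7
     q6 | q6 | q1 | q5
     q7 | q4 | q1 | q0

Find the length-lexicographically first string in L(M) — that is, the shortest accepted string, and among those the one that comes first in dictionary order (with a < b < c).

bbb

A breadth-first search from q0 reaches an accepting state first via the path q0 → q2 → q1 → q3 on input bbb.
No string of length < 3 is accepted (BFS exhausts all shorter strings without reaching an accepting state), and bbb is the lexicographically least accepting string of length 3.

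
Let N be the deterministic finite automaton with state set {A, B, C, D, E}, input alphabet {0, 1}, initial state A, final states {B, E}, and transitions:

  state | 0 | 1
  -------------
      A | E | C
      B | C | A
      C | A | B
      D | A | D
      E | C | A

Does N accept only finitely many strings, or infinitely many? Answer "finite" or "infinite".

State A is reachable from the start and can reach an accepting state, and it lies on the cycle A → C → A.
Traversing that cycle any number of times yields accepted strings of unbounded length, so the language is infinite.

infinite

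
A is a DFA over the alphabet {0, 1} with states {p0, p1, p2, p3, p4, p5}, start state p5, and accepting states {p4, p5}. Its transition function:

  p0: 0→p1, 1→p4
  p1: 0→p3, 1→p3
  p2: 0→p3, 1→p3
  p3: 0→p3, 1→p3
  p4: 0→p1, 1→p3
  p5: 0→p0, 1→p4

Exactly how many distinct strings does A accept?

The useful subgraph on states {p0, p4, p5} is acyclic, so L(A) is finite; the longest accepting path visits 3 useful states, giving maximum string length 2.
Counting accepting paths from p5 by length: 1 of length 0, 1 of length 1, 1 of length 2. Total 3.

3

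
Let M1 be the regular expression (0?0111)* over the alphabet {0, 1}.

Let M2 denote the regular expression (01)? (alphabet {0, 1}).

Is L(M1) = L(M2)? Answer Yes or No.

The string 0111 is accepted by M1 but rejected by M2.
So L(M1) ≠ L(M2).

No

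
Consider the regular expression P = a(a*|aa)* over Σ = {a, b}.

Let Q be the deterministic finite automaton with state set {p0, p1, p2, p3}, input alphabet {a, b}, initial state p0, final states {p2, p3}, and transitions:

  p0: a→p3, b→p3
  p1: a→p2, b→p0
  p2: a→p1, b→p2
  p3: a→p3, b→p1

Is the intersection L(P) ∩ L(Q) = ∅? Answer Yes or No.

The string a is accepted by both P and Q.
Hence L(P) ∩ L(Q) ≠ ∅.

No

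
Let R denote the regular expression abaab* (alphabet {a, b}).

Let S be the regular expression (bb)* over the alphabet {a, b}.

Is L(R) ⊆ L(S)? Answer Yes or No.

The string abaa is in L(R) but not in L(S).
So L(R) ⊄ L(S).

No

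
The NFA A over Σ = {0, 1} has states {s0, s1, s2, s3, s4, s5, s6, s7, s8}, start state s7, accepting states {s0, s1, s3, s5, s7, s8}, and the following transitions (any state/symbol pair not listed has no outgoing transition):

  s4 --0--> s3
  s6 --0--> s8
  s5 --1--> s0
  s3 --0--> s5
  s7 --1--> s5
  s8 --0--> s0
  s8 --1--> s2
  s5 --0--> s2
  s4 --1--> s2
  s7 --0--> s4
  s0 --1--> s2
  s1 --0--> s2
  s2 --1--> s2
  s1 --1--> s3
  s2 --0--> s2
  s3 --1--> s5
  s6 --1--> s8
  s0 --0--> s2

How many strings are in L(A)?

8

The useful subgraph on states {s0, s3, s4, s5, s7} is acyclic, so L(A) is finite; the longest accepting path visits 5 useful states, giving maximum string length 4.
Counting accepting paths from s7 by length: 1 of length 0, 1 of length 1, 2 of length 2, 2 of length 3, 2 of length 4. Total 8.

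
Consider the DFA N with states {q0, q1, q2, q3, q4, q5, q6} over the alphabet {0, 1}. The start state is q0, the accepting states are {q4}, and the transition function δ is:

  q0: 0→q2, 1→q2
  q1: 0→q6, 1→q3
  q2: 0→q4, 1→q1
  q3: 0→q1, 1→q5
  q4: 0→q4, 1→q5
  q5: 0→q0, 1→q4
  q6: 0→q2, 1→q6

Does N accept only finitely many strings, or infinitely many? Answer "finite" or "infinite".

State q1 is reachable from the start and can reach an accepting state, and it lies on the cycle q1 → q3 → q1.
Traversing that cycle any number of times yields accepted strings of unbounded length, so the language is infinite.

infinite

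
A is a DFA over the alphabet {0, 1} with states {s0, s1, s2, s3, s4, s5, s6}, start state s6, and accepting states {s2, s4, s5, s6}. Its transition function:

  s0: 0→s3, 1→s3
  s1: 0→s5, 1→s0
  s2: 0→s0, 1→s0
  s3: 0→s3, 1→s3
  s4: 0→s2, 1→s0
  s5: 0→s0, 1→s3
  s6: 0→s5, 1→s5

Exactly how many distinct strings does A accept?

3

The useful subgraph on states {s5, s6} is acyclic, so L(A) is finite; the longest accepting path visits 2 useful states, giving maximum string length 1.
Counting accepting paths from s6 by length: 1 of length 0, 2 of length 1. Total 3.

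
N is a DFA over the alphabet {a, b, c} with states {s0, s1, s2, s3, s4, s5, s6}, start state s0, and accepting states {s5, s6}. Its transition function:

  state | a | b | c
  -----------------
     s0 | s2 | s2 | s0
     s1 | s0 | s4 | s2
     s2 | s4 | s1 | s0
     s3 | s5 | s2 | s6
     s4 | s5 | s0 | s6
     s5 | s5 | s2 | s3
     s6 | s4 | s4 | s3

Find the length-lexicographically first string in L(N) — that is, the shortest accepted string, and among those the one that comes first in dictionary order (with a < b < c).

aaa

A breadth-first search from s0 reaches an accepting state first via the path s0 → s2 → s4 → s5 on input aaa.
No string of length < 3 is accepted (BFS exhausts all shorter strings without reaching an accepting state), and aaa is the lexicographically least accepting string of length 3.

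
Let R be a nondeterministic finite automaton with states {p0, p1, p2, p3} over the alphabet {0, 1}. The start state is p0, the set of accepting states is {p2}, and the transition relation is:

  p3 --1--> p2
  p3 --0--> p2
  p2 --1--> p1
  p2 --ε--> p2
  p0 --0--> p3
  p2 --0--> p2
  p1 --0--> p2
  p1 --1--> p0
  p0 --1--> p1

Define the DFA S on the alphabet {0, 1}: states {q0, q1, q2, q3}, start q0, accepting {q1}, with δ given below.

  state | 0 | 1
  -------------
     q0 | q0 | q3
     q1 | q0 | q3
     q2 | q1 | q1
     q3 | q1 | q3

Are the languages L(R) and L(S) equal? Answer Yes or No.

No

The string 00 is accepted by R but rejected by S.
So L(R) ≠ L(S).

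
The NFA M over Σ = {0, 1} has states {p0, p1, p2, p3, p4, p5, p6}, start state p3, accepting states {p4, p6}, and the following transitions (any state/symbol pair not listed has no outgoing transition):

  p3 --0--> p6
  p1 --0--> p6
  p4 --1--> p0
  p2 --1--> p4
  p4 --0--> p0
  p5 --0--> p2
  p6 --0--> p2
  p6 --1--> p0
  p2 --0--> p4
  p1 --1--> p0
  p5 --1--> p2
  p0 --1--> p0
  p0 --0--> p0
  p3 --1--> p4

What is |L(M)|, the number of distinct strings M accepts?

4

The useful subgraph on states {p2, p3, p4, p6} is acyclic, so L(M) is finite; the longest accepting path visits 4 useful states, giving maximum string length 3.
Counting accepting paths from p3 by length: 2 of length 1, 2 of length 3. Total 4.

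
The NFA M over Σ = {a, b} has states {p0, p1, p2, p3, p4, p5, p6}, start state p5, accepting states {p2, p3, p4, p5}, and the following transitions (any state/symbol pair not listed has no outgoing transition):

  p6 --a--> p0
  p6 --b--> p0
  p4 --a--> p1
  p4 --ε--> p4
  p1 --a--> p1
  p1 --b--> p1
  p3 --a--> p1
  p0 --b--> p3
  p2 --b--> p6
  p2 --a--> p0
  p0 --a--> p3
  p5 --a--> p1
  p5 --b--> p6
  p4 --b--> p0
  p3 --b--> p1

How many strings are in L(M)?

5

The useful subgraph on states {p0, p3, p5, p6} is acyclic, so L(M) is finite; the longest accepting path visits 4 useful states, giving maximum string length 3.
Counting accepting paths from p5 by length: 1 of length 0, 4 of length 3. Total 5.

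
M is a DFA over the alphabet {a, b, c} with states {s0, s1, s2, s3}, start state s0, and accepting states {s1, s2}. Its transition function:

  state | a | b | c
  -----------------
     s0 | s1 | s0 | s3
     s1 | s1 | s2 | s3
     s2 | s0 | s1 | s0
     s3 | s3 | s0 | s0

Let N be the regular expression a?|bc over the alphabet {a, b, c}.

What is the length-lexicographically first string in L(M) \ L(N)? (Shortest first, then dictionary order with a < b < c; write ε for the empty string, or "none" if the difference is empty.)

aa

The string aa is accepted by M but not by N.
No shorter string lies in the difference, and aa is the lexicographically first length-2 string in L(M) \ L(N).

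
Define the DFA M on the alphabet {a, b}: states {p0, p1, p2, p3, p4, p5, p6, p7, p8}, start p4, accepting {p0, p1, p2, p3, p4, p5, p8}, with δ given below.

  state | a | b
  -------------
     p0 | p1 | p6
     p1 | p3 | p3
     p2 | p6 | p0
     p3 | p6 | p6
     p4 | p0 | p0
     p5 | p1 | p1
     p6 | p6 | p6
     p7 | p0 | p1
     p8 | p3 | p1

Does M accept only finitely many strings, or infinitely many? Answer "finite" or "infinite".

The useful states (reachable from p4 and able to reach an accepting state) are {p0, p1, p3, p4}.
Restricted to these states the transition graph has no cycle, so every accepting path has bounded length and L is finite.

finite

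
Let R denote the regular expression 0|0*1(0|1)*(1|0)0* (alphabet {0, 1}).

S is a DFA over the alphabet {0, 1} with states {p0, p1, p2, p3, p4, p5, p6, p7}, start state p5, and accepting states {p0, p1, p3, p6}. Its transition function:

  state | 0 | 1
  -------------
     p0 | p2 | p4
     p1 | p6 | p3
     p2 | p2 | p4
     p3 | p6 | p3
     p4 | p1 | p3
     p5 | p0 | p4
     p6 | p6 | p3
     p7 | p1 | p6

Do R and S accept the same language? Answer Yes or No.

Converting the expression R to a DFA (subset construction, then merging equivalent states) gives the minimal DFA with states {r0, r1, r2, r3, r4}, start state r0, accepting states {r1, r4} and transitions r0: 0→r1, 1→r2; r1: 0→r3, 1→r2; r2: 0→r4, 1→r4; r3: 0→r3, 1→r2; r4: 0→r4, 1→r4.
Exploring the product automaton R × S from the start pair (r0, p5), following both machines on each input symbol, reaches 7 state pairs: (r0, p5), (r1, p0), (r2, p4), (r3, p2), (r4, p1), (r4, p3), (r4, p6).
R accepts in {r1, r4} and S accepts in {p0, p1, p3, p6}. In every reachable pair the two components are either both accepting — (r1, p0), (r4, p1), (r4, p3), (r4, p6) — or both non-accepting, so no string is accepted by exactly one of the machines: L(R) \ L(S) and L(S) \ L(R) are both empty.
Hence every string is accepted by R iff it is accepted by S, and the two languages coincide.

Yes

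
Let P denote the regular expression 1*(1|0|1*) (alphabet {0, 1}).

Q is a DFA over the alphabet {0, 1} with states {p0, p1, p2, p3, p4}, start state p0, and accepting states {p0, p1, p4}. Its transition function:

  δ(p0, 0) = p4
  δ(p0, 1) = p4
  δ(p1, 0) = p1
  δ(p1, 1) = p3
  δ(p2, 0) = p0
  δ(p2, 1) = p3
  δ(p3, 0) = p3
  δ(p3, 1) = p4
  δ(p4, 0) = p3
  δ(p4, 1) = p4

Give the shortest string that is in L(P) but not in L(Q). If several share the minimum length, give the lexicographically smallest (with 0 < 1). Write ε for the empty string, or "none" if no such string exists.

10

The string 10 is accepted by P but not by Q.
No shorter string lies in the difference, and 10 is the lexicographically first length-2 string in L(P) \ L(Q).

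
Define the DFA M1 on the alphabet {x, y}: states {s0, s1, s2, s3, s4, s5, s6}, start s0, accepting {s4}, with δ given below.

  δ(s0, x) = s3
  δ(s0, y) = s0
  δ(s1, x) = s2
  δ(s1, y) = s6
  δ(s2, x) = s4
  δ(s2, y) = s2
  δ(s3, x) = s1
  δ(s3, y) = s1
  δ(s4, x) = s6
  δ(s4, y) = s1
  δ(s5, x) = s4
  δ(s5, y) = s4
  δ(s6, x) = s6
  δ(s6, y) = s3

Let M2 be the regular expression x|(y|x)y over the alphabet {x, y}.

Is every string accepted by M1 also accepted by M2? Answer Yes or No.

No

The string xxxx is in L(M1) but not in L(M2).
So L(M1) ⊄ L(M2).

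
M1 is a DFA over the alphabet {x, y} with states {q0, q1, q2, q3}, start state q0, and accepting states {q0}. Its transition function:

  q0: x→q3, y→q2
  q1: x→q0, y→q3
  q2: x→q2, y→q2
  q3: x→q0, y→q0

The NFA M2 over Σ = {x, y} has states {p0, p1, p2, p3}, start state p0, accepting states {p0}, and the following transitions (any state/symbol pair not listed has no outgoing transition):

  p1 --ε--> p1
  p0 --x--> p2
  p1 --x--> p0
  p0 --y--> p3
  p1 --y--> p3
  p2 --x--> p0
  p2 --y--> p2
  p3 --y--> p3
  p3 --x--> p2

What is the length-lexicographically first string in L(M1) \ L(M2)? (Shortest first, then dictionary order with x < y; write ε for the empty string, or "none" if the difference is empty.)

The string xy is accepted by M1 but not by M2.
No shorter string lies in the difference, and xy is the lexicographically first length-2 string in L(M1) \ L(M2).

xy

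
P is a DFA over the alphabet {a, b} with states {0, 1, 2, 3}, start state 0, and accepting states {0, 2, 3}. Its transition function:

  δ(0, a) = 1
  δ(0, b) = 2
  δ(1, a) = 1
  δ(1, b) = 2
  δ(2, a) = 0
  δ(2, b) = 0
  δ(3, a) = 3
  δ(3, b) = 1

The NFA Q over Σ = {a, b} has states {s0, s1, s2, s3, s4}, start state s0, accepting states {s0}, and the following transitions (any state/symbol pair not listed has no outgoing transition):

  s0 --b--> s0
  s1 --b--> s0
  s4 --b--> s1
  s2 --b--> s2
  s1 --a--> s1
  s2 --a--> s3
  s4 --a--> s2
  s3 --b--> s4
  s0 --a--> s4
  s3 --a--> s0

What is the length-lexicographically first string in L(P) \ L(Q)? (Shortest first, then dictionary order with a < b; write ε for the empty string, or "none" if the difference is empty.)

The string ab is accepted by P but not by Q.
No shorter string lies in the difference, and ab is the lexicographically first length-2 string in L(P) \ L(Q).

ab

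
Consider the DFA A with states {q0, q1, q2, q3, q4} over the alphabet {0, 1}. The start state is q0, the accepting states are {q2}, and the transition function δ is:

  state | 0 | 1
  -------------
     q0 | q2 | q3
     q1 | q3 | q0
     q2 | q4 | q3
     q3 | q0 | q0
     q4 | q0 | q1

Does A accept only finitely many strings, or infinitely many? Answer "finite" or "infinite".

State q0 is reachable from the start and can reach an accepting state, and it lies on the cycle q0 → q2 → q3 → q0.
Traversing that cycle any number of times yields accepted strings of unbounded length, so the language is infinite.

infinite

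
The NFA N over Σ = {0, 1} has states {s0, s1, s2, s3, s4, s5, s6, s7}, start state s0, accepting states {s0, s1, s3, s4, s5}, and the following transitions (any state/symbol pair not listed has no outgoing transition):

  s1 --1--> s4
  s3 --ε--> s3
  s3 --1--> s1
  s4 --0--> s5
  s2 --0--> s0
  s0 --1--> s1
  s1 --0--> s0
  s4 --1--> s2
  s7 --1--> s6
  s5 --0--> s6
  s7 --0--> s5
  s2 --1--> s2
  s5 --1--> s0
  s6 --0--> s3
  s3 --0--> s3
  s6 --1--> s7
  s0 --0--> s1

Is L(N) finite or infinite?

infinite

State s0 is reachable from the start and can reach an accepting state, and it lies on the cycle s0 → s1 → s0.
Traversing that cycle any number of times yields accepted strings of unbounded length, so the language is infinite.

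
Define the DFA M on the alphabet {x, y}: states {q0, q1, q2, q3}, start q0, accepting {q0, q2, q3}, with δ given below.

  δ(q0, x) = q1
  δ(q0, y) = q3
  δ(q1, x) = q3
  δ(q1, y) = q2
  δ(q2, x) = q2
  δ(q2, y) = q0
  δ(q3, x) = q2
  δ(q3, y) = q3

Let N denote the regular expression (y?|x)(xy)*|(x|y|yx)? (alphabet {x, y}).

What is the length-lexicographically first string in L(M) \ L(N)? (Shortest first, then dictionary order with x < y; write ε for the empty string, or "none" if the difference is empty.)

xx

The string xx is accepted by M but not by N.
No shorter string lies in the difference, and xx is the lexicographically first length-2 string in L(M) \ L(N).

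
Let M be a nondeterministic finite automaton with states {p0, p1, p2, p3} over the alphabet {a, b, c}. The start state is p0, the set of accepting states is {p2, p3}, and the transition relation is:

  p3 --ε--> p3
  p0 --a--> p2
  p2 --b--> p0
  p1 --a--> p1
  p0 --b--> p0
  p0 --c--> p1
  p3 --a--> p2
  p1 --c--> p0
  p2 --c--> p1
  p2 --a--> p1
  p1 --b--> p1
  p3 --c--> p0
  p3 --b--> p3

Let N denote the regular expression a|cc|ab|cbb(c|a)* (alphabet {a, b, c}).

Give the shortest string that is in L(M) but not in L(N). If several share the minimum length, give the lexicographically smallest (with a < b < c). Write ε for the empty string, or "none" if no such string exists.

The string ba is accepted by M but not by N.
No shorter string lies in the difference, and ba is the lexicographically first length-2 string in L(M) \ L(N).

ba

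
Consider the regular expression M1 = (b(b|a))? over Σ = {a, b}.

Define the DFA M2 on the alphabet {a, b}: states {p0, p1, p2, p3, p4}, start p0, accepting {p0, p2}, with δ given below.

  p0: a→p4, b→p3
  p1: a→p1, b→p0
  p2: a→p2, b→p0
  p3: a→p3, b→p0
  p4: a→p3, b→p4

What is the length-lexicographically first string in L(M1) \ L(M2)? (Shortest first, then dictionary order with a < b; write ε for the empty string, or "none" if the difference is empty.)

The string ba is accepted by M1 but not by M2.
No shorter string lies in the difference, and ba is the lexicographically first length-2 string in L(M1) \ L(M2).

ba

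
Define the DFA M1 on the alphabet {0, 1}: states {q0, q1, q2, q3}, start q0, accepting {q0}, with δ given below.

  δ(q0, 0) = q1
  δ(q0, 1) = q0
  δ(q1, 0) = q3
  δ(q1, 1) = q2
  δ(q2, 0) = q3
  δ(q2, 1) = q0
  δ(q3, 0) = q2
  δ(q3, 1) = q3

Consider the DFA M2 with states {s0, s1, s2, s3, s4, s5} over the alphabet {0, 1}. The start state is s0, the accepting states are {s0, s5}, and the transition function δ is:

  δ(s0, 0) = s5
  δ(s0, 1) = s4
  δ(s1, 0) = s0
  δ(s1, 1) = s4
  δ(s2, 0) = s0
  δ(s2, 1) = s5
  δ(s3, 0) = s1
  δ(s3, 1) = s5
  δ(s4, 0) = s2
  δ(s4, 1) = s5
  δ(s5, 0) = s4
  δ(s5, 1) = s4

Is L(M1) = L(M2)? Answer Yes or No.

No

The string 1 is accepted by M1 but rejected by M2.
So L(M1) ≠ L(M2).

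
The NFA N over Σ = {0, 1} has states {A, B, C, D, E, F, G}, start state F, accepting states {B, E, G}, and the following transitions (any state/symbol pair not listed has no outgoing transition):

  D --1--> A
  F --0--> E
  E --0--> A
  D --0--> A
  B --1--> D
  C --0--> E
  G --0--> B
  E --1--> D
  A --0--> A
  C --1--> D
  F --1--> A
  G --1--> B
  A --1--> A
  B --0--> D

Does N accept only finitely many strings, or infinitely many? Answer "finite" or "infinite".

The useful states (reachable from F and able to reach an accepting state) are {E, F}.
Restricted to these states the transition graph has no cycle, so every accepting path has bounded length and L is finite.

finite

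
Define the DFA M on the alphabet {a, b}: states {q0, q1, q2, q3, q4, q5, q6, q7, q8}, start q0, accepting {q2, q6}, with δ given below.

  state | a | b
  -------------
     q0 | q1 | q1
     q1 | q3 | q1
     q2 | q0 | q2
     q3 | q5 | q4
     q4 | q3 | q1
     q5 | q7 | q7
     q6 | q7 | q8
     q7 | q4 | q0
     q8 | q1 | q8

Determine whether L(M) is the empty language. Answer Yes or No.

Yes

The states reachable from the start state are {q0, q1, q3, q4, q5, q7}.
None of the accepting states {q2, q6} is reachable, so no string is accepted and L(M) = ∅.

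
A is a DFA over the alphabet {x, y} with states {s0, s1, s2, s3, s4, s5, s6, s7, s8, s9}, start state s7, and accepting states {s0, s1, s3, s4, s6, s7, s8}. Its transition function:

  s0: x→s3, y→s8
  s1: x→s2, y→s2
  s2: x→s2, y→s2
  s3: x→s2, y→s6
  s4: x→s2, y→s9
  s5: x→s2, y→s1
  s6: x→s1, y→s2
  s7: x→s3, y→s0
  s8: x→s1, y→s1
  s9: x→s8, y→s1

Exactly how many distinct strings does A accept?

11

The useful subgraph on states {s0, s1, s3, s6, s7, s8} is acyclic, so L(A) is finite; the longest accepting path visits 5 useful states, giving maximum string length 4.
Counting accepting paths from s7 by length: 1 of length 0, 2 of length 1, 3 of length 2, 4 of length 3, 1 of length 4. Total 11.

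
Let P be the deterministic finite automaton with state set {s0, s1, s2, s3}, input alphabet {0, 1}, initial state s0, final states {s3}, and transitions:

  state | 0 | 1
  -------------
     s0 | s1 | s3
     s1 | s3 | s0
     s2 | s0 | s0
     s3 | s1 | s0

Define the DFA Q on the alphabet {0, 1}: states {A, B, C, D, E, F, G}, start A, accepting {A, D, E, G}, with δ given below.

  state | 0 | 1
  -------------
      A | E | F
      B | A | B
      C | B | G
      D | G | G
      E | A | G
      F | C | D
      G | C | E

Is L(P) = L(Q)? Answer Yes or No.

The string 1 is accepted by P but rejected by Q.
So L(P) ≠ L(Q).

No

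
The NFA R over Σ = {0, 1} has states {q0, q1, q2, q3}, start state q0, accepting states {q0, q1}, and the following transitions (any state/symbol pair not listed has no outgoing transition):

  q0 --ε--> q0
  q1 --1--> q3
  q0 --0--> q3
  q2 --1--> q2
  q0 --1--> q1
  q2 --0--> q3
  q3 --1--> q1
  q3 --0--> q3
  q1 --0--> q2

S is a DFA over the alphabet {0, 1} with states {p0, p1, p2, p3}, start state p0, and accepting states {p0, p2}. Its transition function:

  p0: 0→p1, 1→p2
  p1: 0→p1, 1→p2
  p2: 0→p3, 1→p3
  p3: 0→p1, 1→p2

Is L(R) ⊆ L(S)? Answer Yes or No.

Yes

Exploring the product automaton R × S from the start pair (q0, p0), following both machines on each input symbol, reaches 6 state pairs: (q0, p0), (q3, p1), (q1, p2), (q2, p3), (q3, p3), (q2, p2).
R accepts in {q0, q1} and S accepts in {p0, p2}. The reachable pairs whose R-component is accepting are (q0, p0), (q1, p2); in each of them the S-component is accepting too, so the product for L(R) \ L(S) (R-component accepting, S-component rejecting) has no reachable accepting pair and the difference is empty.
Hence every string in L(R) is also in L(S).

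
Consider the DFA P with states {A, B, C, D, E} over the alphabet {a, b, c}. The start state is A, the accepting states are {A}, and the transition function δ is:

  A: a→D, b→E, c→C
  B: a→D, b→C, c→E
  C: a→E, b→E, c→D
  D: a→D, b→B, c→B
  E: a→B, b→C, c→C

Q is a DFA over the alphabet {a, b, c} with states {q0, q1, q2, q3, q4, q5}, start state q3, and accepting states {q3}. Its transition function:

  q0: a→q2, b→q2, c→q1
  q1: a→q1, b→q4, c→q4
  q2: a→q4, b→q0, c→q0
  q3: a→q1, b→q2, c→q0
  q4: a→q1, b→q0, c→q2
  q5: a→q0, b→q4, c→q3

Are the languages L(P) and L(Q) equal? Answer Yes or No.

Yes

Exploring the product automaton P × Q from the start pair (A, q3), following both machines on each input symbol, reaches 5 state pairs: (A, q3), (D, q1), (E, q2), (C, q0), (B, q4).
P accepts in {A} and Q accepts in {q3}. In every reachable pair the two components are either both accepting — (A, q3) — or both non-accepting, so no string is accepted by exactly one of the machines: L(P) \ L(Q) and L(Q) \ L(P) are both empty.
Hence every string is accepted by P iff it is accepted by Q, and the two languages coincide.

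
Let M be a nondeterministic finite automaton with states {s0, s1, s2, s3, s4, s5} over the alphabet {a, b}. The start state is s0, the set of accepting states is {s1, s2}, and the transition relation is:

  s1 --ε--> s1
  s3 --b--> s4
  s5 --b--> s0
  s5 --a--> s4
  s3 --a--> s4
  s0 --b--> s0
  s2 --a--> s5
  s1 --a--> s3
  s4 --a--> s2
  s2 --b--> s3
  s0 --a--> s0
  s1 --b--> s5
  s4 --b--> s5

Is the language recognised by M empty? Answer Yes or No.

The states reachable from the start state are {s0}.
None of the accepting states {s1, s2} is reachable, so no string is accepted and L(M) = ∅.

Yes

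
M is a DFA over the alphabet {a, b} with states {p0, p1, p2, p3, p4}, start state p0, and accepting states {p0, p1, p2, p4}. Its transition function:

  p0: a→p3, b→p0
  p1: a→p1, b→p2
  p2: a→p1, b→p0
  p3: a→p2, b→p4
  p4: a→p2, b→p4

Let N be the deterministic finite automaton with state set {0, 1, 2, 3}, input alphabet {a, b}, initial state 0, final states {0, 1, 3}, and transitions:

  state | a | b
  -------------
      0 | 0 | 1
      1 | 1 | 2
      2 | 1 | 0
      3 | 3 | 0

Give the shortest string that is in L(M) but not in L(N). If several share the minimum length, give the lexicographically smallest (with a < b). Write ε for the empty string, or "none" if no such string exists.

The string bb is accepted by M but not by N.
No shorter string lies in the difference, and bb is the lexicographically first length-2 string in L(M) \ L(N).

bb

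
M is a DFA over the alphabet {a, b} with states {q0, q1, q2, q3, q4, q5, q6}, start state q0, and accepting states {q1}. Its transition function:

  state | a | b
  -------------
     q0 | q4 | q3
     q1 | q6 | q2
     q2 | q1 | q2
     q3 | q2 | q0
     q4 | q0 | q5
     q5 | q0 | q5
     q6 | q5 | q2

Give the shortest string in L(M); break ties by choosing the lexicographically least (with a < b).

baa

A breadth-first search from q0 reaches an accepting state first via the path q0 → q3 → q2 → q1 on input baa.
No string of length < 3 is accepted (BFS exhausts all shorter strings without reaching an accepting state), and baa is the lexicographically least accepting string of length 3.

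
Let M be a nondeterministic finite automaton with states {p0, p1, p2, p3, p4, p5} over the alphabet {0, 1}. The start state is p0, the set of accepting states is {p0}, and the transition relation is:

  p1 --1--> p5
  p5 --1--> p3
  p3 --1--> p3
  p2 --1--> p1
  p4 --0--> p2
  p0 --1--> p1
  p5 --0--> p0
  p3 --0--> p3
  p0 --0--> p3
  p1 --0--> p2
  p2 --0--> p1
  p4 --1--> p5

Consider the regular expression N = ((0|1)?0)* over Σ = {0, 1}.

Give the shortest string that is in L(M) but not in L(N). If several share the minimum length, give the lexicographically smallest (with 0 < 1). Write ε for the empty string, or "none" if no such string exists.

The string 110 is accepted by M but not by N.
No shorter string lies in the difference, and 110 is the lexicographically first length-3 string in L(M) \ L(N).

110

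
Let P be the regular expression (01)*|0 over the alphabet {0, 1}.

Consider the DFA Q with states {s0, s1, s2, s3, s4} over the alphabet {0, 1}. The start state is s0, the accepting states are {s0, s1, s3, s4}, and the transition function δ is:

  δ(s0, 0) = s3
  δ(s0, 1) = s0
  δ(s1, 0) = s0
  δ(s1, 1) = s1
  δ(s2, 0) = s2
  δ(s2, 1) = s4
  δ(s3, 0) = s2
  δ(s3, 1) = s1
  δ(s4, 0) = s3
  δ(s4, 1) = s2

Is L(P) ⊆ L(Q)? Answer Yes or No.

Converting the expression P to a DFA (subset construction, then merging equivalent states) gives the minimal DFA with states {p0, p1, p2, p3, p4}, start state p0, accepting states {p0, p1, p3} and transitions p0: 0→p1, 1→p2; p1: 0→p2, 1→p3; p2: 0→p2, 1→p2; p3: 0→p4, 1→p2; p4: 0→p2, 1→p3.
Exploring the product automaton P × Q from the start pair (p0, s0), following both machines on each input symbol, reaches 11 state pairs: (p0, s0), (p1, s3), (p2, s0), (p2, s2), (p3, s1), (p2, s3), (p2, s4), (p4, s0), (p2, s1), (p3, s0), (p4, s3).
P accepts in {p0, p1, p3} and Q accepts in {s0, s1, s3, s4}. The reachable pairs whose P-component is accepting are (p0, s0), (p1, s3), (p3, s1), (p3, s0); in each of them the Q-component is accepting too, so the product for L(P) \ L(Q) (P-component accepting, Q-component rejecting) has no reachable accepting pair and the difference is empty.
Hence every string in L(P) is also in L(Q).

Yes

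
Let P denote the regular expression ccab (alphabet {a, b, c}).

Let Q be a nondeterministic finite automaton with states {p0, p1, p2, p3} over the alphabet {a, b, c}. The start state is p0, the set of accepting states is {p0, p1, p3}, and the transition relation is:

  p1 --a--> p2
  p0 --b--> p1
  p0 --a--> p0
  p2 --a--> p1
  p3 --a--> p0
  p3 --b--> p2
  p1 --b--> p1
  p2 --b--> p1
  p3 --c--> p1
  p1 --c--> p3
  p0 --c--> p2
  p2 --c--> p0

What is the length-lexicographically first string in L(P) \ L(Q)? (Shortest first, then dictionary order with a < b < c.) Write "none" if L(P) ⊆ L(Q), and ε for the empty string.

Converting the expression P to a DFA (subset construction, then merging equivalent states) gives the minimal DFA with states {r0, r1, r2, r3, r4, r5}, start state r0, accepting states {r5} and transitions r0: a→r1, b→r1, c→r2; r1: a→r1, b→r1, c→r1; r2: a→r1, b→r1, c→r3; r3: a→r4, b→r1, c→r1; r4: a→r1, b→r5, c→r1; r5: a→r1, b→r1, c→r1.
Exploring the product automaton P × Q from the start pair (r0, p0), following both machines on each input symbol, reaches 9 state pairs: (r0, p0), (r1, p0), (r1, p1), (r2, p2), (r1, p2), (r1, p3), (r3, p0), (r4, p0), (r5, p1).
P accepts in {r5} and Q accepts in {p0, p1, p3}. The reachable pairs whose P-component is accepting are (r5, p1); in each of them the Q-component is accepting too, so the product for L(P) \ L(Q) (P-component accepting, Q-component rejecting) has no reachable accepting pair and the difference is empty.
So every string accepted by P is also accepted by Q: L(P) \ L(Q) = ∅ and there is no such string.

none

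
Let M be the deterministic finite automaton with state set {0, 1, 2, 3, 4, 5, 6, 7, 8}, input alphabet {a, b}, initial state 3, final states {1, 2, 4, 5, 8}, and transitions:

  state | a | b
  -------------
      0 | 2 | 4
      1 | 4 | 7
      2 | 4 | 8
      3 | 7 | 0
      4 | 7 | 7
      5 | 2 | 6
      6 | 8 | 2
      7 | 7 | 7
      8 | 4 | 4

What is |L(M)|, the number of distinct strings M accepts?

6

The useful subgraph on states {0, 2, 3, 4, 8} is acyclic, so L(M) is finite; the longest accepting path visits 5 useful states, giving maximum string length 4.
Counting accepting paths from 3 by length: 2 of length 2, 2 of length 3, 2 of length 4. Total 6.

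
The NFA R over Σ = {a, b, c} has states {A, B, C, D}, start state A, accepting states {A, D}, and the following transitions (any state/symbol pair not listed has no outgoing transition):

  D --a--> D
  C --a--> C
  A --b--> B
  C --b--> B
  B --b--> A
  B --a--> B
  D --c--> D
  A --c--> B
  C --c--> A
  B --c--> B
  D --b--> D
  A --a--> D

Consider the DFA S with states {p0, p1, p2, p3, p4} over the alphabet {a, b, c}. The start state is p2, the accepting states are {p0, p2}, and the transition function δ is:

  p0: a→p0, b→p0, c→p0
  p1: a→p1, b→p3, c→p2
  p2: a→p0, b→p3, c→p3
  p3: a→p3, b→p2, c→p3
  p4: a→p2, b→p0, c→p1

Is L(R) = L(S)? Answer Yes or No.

Yes

Exploring the product automaton R × S from the start pair (A, p2), following both machines on each input symbol, reaches 3 state pairs: (A, p2), (D, p0), (B, p3).
R accepts in {A, D} and S accepts in {p0, p2}. In every reachable pair the two components are either both accepting — (A, p2), (D, p0) — or both non-accepting, so no string is accepted by exactly one of the machines: L(R) \ L(S) and L(S) \ L(R) are both empty.
Hence every string is accepted by R iff it is accepted by S, and the two languages coincide.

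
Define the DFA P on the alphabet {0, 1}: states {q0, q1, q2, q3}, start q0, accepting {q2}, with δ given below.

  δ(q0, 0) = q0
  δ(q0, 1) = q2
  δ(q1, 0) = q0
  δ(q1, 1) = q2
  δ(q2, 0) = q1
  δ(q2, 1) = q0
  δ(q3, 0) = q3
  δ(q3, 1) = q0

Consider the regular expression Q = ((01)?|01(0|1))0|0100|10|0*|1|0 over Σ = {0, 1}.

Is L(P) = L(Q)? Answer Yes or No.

No

The string 01 is accepted by P but rejected by Q.
So L(P) ≠ L(Q).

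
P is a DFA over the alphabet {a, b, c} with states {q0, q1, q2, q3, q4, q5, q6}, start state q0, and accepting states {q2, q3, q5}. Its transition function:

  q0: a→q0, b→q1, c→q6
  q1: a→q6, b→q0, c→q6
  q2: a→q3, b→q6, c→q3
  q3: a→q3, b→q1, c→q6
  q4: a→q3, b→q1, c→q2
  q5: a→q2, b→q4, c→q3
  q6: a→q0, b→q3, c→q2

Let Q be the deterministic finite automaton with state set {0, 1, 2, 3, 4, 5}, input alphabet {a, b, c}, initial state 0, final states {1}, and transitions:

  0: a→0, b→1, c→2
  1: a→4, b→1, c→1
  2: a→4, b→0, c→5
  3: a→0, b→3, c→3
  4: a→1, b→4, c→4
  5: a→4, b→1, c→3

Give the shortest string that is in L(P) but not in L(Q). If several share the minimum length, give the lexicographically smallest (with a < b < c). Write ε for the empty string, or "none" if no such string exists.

The string cb is accepted by P but not by Q.
No shorter string lies in the difference, and cb is the lexicographically first length-2 string in L(P) \ L(Q).

cb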